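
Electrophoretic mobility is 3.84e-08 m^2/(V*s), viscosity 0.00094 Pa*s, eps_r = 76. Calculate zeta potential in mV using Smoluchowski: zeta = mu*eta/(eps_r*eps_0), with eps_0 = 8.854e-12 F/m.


Smoluchowski equation: zeta = mu * eta / (eps_r * eps_0)
zeta = 3.84e-08 * 0.00094 / (76 * 8.854e-12)
zeta = 0.053642 V = 53.64 mV

53.64


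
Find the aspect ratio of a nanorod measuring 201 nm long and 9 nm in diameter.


Aspect ratio AR = length / diameter
AR = 201 / 9
AR = 22.33

22.33


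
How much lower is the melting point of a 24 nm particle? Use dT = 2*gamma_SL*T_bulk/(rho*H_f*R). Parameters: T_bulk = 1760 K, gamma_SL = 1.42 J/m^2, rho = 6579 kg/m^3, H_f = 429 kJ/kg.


Radius R = 24/2 = 12 nm = 1.2e-08 m
Convert H_f = 429 kJ/kg = 429000 J/kg
dT = 2 * gamma_SL * T_bulk / (rho * H_f * R)
dT = 2 * 1.42 * 1760 / (6579 * 429000 * 1.2e-08)
dT = 147.6 K

147.6


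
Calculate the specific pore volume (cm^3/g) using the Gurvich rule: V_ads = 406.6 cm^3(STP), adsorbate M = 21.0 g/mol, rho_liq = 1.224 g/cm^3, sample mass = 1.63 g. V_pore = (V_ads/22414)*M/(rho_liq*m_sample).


Moles adsorbed n = V_ads / 22414 = 406.6 / 22414 = 1.814045e-02 mol
Liquid volume V_liq = n * M / rho_liq = 1.814045e-02 * 21.0 / 1.224 = 0.31123 cm^3
Specific pore volume V_pore = V_liq / m_sample = 0.31123 / 1.63
V_pore = 0.1909 cm^3/g

0.1909


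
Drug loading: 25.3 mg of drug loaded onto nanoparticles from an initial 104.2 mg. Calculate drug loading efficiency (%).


Drug loading efficiency = (drug loaded / drug initial) * 100
DLE = 25.3 / 104.2 * 100
DLE = 0.2428 * 100
DLE = 24.28%

24.28


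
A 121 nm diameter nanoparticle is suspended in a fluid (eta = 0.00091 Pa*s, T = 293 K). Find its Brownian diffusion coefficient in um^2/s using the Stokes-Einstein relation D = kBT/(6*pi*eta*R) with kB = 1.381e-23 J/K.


Radius R = 121/2 = 60.5 nm = 6.05e-08 m
D = kB*T / (6*pi*eta*R)
D = 1.381e-23 * 293 / (6 * pi * 0.00091 * 6.05e-08)
D = 3.89909e-12 m^2/s = 3.899 um^2/s

3.899


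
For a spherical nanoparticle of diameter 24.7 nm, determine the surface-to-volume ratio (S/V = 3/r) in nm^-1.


Radius r = 24.7/2 = 12.35 nm
S/V = 3 / r = 3 / 12.35
S/V = 0.2429 nm^-1

0.2429


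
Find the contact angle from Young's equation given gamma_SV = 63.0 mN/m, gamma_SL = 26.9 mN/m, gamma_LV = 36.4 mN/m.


cos(theta) = (gamma_SV - gamma_SL) / gamma_LV
cos(theta) = (63.0 - 26.9) / 36.4
cos(theta) = 0.991758
theta = arccos(0.991758) = 7.36 degrees

7.36


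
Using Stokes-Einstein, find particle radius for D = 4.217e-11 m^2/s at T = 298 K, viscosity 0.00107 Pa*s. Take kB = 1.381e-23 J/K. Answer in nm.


Stokes-Einstein: R = kB*T / (6*pi*eta*D)
R = 1.381e-23 * 298 / (6 * pi * 0.00107 * 4.217e-11)
R = 4.83862e-09 m = 4.84 nm

4.84


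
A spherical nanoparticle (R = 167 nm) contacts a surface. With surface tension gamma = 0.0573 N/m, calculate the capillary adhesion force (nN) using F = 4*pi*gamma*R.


Convert radius: R = 167 nm = 1.67e-07 m
F = 4 * pi * gamma * R
F = 4 * pi * 0.0573 * 1.67e-07
F = 1.20249e-07 N = 120.2489 nN

120.2489


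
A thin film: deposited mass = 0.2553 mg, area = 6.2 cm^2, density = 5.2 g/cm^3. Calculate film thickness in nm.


Convert: m = 0.2553 mg = 2.5530e-07 kg, A = 6.2 cm^2 = 6.2000e-04 m^2, rho = 5.2 g/cm^3 = 5200 kg/m^3
t = m / (A * rho)
t = 2.5530e-07 / (6.2000e-04 * 5200)
t = 7.9187e-08 m = 79.2 nm

79.2


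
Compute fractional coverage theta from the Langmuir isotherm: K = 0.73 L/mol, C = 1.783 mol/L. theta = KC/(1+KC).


Langmuir isotherm: theta = K*C / (1 + K*C)
K*C = 0.73 * 1.783 = 1.30159
theta = 1.30159 / (1 + 1.30159) = 1.30159 / 2.30159
theta = 0.5655

0.5655


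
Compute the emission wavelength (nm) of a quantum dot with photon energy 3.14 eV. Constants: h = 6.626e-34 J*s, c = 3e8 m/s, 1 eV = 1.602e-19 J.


Convert energy: E = 3.14 eV = 3.14 * 1.602e-19 = 5.03028e-19 J
lambda = h*c / E = 6.626e-34 * 3e8 / 5.03028e-19
lambda = 3.95167e-07 m = 395.2 nm

395.2


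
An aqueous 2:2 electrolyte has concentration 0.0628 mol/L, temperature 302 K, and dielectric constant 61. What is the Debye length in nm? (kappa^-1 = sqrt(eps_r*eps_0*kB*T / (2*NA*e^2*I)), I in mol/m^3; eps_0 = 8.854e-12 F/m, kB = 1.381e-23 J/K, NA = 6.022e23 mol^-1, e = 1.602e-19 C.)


Ionic strength I = 0.0628 * 2^2 * 1000 = 251.2 mol/m^3
kappa^-1 = sqrt(61 * 8.854e-12 * 1.381e-23 * 302 / (2 * 6.022e23 * (1.602e-19)^2 * 251.2))
kappa^-1 = 0.539 nm

0.539


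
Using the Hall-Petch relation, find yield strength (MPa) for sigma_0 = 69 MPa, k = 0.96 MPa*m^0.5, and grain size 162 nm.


d = 162 nm = 1.62e-07 m
sqrt(d) = 0.0004024922
Hall-Petch contribution = k / sqrt(d) = 0.96 / 0.0004024922 = 2385.1 MPa
sigma = sigma_0 + k/sqrt(d) = 69 + 2385.1 = 2454.1 MPa

2454.1


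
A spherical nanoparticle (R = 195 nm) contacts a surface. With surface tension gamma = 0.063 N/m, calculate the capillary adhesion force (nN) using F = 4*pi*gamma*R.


Convert radius: R = 195 nm = 1.95e-07 m
F = 4 * pi * gamma * R
F = 4 * pi * 0.063 * 1.95e-07
F = 1.54378e-07 N = 154.3779 nN

154.3779


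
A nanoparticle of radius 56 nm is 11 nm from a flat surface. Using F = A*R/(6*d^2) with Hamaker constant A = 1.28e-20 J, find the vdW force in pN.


Convert to SI: R = 56 nm = 5.6e-08 m, d = 11 nm = 1.1e-08 m
F = A * R / (6 * d^2)
F = 1.28e-20 * 5.6e-08 / (6 * (1.1e-08)^2)
F = 9.87328e-13 N = 0.987 pN

0.987


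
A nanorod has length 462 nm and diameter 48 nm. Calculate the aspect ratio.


Aspect ratio AR = length / diameter
AR = 462 / 48
AR = 9.62

9.62


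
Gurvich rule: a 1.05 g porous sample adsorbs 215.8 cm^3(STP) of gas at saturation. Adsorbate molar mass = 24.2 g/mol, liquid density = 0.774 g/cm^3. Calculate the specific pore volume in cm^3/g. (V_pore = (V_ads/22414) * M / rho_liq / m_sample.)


Moles adsorbed n = V_ads / 22414 = 215.8 / 22414 = 9.627911e-03 mol
Liquid volume V_liq = n * M / rho_liq = 9.627911e-03 * 24.2 / 0.774 = 0.30103 cm^3
Specific pore volume V_pore = V_liq / m_sample = 0.30103 / 1.05
V_pore = 0.2867 cm^3/g

0.2867


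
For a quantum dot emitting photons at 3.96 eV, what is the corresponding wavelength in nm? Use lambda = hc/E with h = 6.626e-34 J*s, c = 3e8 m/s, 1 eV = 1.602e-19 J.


Convert energy: E = 3.96 eV = 3.96 * 1.602e-19 = 6.34392e-19 J
lambda = h*c / E = 6.626e-34 * 3e8 / 6.34392e-19
lambda = 3.13339e-07 m = 313.3 nm

313.3


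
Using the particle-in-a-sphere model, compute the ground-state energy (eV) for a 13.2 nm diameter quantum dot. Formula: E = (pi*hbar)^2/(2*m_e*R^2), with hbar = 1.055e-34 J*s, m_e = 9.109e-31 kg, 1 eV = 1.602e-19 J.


Radius R = 13.2/2 = 6.6 nm = 6.6e-09 m
E = (pi * 1.055e-34)^2 / (2 * 9.109e-31 * (6.6e-09)^2)
E(J) = 1.38425e-21
E = E(J) / 1.602e-19 = 0.0086 eV

0.0086


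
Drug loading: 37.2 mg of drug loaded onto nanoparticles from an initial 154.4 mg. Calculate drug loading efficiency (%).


Drug loading efficiency = (drug loaded / drug initial) * 100
DLE = 37.2 / 154.4 * 100
DLE = 0.2409 * 100
DLE = 24.09%

24.09


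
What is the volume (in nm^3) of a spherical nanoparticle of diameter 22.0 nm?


Radius r = 22.0/2 = 11 nm
Volume V = (4/3) * pi * r^3
V = (4/3) * pi * (11)^3
V = 5575.28 nm^3

5575.28


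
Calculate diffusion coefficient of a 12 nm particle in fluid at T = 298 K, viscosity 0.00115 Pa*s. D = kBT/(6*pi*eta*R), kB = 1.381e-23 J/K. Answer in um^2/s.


Radius R = 12/2 = 6 nm = 6e-09 m
D = kB*T / (6*pi*eta*R)
D = 1.381e-23 * 298 / (6 * pi * 0.00115 * 6e-09)
D = 3.16417e-11 m^2/s = 31.642 um^2/s

31.642


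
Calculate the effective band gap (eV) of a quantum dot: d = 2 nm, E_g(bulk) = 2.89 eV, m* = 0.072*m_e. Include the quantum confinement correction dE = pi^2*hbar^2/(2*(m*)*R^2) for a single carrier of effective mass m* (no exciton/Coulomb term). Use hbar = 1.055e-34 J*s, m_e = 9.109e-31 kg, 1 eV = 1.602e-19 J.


Radius R = 2/2 nm = 1e-09 m
Confinement energy dE = pi^2 * hbar^2 / (2 * m_eff * m_e * R^2)
dE = pi^2 * (1.055e-34)^2 / (2 * 0.072 * 9.109e-31 * (1e-09)^2) J, divided by 1.602e-19 J/eV
dE = 5.2277 eV
Total band gap = E_g(bulk) + dE = 2.89 + 5.2277 = 8.1177 eV

8.1177


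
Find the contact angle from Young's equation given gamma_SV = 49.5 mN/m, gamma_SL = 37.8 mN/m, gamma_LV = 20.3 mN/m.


cos(theta) = (gamma_SV - gamma_SL) / gamma_LV
cos(theta) = (49.5 - 37.8) / 20.3
cos(theta) = 0.576355
theta = arccos(0.576355) = 54.81 degrees

54.81


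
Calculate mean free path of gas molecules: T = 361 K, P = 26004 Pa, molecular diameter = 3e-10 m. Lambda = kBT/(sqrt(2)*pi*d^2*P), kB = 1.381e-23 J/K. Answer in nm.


Mean free path: lambda = kB*T / (sqrt(2) * pi * d^2 * P)
lambda = 1.381e-23 * 361 / (sqrt(2) * pi * (3e-10)^2 * 26004)
lambda = 4.79461e-07 m
lambda = 479.46 nm

479.46


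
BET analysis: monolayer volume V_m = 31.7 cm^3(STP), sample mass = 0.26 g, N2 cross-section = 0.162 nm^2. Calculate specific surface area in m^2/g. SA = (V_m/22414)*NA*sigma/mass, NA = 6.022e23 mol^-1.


Number of moles in monolayer = V_m / 22414 = 31.7 / 22414 = 0.00141429
Number of molecules = moles * NA = 0.00141429 * 6.022e23
SA = molecules * sigma / mass
SA = (31.7 / 22414) * 6.022e23 * 0.162e-18 / 0.26
SA = 530.7 m^2/g

530.7


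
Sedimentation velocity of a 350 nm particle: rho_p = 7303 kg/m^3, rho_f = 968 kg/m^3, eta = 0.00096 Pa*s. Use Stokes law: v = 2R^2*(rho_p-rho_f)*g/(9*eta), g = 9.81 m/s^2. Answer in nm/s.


Radius R = 350/2 nm = 1.75e-07 m
Density difference = 7303 - 968 = 6335 kg/m^3
v = 2 * R^2 * (rho_p - rho_f) * g / (9 * eta)
v = 2 * (1.75e-07)^2 * 6335 * 9.81 / (9 * 0.00096)
v = 4.40563e-07 m/s = 440.563 nm/s

440.563


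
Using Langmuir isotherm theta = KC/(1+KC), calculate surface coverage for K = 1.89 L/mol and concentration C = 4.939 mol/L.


Langmuir isotherm: theta = K*C / (1 + K*C)
K*C = 1.89 * 4.939 = 9.33471
theta = 9.33471 / (1 + 9.33471) = 9.33471 / 10.33471
theta = 0.9032

0.9032


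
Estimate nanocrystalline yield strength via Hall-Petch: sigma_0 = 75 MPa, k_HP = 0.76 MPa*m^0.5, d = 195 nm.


d = 195 nm = 1.95e-07 m
sqrt(d) = 0.000441588
Hall-Petch contribution = k / sqrt(d) = 0.76 / 0.000441588 = 1721.1 MPa
sigma = sigma_0 + k/sqrt(d) = 75 + 1721.1 = 1796.1 MPa

1796.1


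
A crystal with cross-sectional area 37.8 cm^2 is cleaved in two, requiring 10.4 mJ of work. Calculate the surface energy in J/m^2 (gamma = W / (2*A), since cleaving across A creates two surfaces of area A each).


Convert: A = 37.8 cm^2 = 0.00378 m^2, W = 10.4 mJ = 0.0104 J
Cleaving exposes two faces of area A, so total new surface = 2*A and gamma = W / (2*A)
gamma = 0.0104 / (2 * 0.00378)
gamma = 1.376 J/m^2

1.376


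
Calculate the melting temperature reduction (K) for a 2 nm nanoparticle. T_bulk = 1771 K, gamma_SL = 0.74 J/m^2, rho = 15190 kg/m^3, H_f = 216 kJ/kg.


Radius R = 2/2 = 1 nm = 1e-09 m
Convert H_f = 216 kJ/kg = 216000 J/kg
dT = 2 * gamma_SL * T_bulk / (rho * H_f * R)
dT = 2 * 0.74 * 1771 / (15190 * 216000 * 1e-09)
dT = 798.9 K

798.9


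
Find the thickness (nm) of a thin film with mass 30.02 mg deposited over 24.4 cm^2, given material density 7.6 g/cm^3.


Convert: m = 30.02 mg = 3.0020e-05 kg, A = 24.4 cm^2 = 2.4400e-03 m^2, rho = 7.6 g/cm^3 = 7600 kg/m^3
t = m / (A * rho)
t = 3.0020e-05 / (2.4400e-03 * 7600)
t = 1.6189e-06 m = 1618.9 nm

1618.9


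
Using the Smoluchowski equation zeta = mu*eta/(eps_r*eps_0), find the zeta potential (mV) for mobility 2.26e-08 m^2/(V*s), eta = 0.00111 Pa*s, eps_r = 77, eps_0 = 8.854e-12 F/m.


Smoluchowski equation: zeta = mu * eta / (eps_r * eps_0)
zeta = 2.26e-08 * 0.00111 / (77 * 8.854e-12)
zeta = 0.036796 V = 36.8 mV

36.8


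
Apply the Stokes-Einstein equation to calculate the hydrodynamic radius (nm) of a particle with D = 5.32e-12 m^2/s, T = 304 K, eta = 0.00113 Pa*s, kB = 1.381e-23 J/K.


Stokes-Einstein: R = kB*T / (6*pi*eta*D)
R = 1.381e-23 * 304 / (6 * pi * 0.00113 * 5.32e-12)
R = 3.7049e-08 m = 37.05 nm

37.05


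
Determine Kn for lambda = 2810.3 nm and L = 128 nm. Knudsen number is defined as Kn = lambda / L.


Knudsen number Kn = lambda / L
Kn = 2810.3 / 128
Kn = 21.9555

21.9555


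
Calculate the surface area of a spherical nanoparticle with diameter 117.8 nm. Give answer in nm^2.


Radius r = 117.8/2 = 58.9 nm
Surface area SA = 4 * pi * r^2
SA = 4 * pi * (58.9)^2
SA = 43595.38 nm^2

43595.38


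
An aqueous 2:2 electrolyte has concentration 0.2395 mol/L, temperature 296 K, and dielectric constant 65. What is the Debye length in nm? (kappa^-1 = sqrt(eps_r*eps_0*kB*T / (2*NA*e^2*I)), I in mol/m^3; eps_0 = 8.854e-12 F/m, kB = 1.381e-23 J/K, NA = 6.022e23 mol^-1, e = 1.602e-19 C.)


Ionic strength I = 0.2395 * 2^2 * 1000 = 958 mol/m^3
kappa^-1 = sqrt(65 * 8.854e-12 * 1.381e-23 * 296 / (2 * 6.022e23 * (1.602e-19)^2 * 958))
kappa^-1 = 0.282 nm

0.282


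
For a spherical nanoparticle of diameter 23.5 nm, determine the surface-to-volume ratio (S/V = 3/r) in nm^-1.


Radius r = 23.5/2 = 11.75 nm
S/V = 3 / r = 3 / 11.75
S/V = 0.2553 nm^-1

0.2553


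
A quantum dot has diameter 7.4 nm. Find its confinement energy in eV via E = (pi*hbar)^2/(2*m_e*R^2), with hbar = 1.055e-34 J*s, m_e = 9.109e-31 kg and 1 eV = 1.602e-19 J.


Radius R = 7.4/2 = 3.7 nm = 3.7e-09 m
E = (pi * 1.055e-34)^2 / (2 * 9.109e-31 * (3.7e-09)^2)
E(J) = 4.40454e-21
E = E(J) / 1.602e-19 = 0.0275 eV

0.0275


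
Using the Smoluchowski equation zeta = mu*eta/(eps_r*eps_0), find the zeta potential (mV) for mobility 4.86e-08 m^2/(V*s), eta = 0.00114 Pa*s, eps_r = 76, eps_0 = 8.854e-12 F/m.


Smoluchowski equation: zeta = mu * eta / (eps_r * eps_0)
zeta = 4.86e-08 * 0.00114 / (76 * 8.854e-12)
zeta = 0.082336 V = 82.34 mV

82.34


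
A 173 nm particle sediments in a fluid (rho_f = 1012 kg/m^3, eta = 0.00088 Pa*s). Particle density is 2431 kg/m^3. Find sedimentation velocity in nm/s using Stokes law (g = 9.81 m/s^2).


Radius R = 173/2 nm = 8.65e-08 m
Density difference = 2431 - 1012 = 1419 kg/m^3
v = 2 * R^2 * (rho_p - rho_f) * g / (9 * eta)
v = 2 * (8.65e-08)^2 * 1419 * 9.81 / (9 * 0.00088)
v = 2.6302e-08 m/s = 26.302 nm/s

26.302


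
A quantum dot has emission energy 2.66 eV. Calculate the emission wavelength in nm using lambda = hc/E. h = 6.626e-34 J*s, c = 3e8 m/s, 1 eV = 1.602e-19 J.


Convert energy: E = 2.66 eV = 2.66 * 1.602e-19 = 4.26132e-19 J
lambda = h*c / E = 6.626e-34 * 3e8 / 4.26132e-19
lambda = 4.66475e-07 m = 466.5 nm

466.5


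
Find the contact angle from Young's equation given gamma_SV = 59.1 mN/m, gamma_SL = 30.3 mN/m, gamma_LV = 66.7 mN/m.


cos(theta) = (gamma_SV - gamma_SL) / gamma_LV
cos(theta) = (59.1 - 30.3) / 66.7
cos(theta) = 0.431784
theta = arccos(0.431784) = 64.42 degrees

64.42


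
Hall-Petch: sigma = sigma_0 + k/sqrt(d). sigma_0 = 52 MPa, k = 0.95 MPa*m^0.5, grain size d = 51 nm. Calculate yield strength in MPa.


d = 51 nm = 5.1e-08 m
sqrt(d) = 0.0002258318
Hall-Petch contribution = k / sqrt(d) = 0.95 / 0.0002258318 = 4206.7 MPa
sigma = sigma_0 + k/sqrt(d) = 52 + 4206.7 = 4258.7 MPa

4258.7


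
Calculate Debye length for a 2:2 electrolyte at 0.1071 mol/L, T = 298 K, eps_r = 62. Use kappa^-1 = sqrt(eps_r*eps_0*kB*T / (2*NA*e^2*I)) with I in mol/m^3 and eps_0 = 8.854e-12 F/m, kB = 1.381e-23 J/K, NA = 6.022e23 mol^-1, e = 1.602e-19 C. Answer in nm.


Ionic strength I = 0.1071 * 2^2 * 1000 = 428.4 mol/m^3
kappa^-1 = sqrt(62 * 8.854e-12 * 1.381e-23 * 298 / (2 * 6.022e23 * (1.602e-19)^2 * 428.4))
kappa^-1 = 0.413 nm

0.413


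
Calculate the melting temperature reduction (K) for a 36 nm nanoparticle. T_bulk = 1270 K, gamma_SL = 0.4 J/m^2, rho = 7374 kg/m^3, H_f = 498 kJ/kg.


Radius R = 36/2 = 18 nm = 1.8e-08 m
Convert H_f = 498 kJ/kg = 498000 J/kg
dT = 2 * gamma_SL * T_bulk / (rho * H_f * R)
dT = 2 * 0.4 * 1270 / (7374 * 498000 * 1.8e-08)
dT = 15.4 K

15.4


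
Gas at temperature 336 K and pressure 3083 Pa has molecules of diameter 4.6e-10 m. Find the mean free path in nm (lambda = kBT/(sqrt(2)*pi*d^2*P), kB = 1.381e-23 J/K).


Mean free path: lambda = kB*T / (sqrt(2) * pi * d^2 * P)
lambda = 1.381e-23 * 336 / (sqrt(2) * pi * (4.6e-10)^2 * 3083)
lambda = 1.60095e-06 m
lambda = 1600.95 nm

1600.95


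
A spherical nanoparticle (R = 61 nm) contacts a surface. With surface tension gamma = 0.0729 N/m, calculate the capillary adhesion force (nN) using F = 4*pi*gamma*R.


Convert radius: R = 61 nm = 6.1e-08 m
F = 4 * pi * gamma * R
F = 4 * pi * 0.0729 * 6.1e-08
F = 5.58814e-08 N = 55.8814 nN

55.8814


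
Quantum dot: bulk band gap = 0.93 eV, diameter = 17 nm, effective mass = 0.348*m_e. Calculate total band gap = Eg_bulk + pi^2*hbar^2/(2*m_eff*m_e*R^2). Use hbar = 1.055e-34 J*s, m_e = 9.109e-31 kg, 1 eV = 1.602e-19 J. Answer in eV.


Radius R = 17/2 nm = 8.5e-09 m
Confinement energy dE = pi^2 * hbar^2 / (2 * m_eff * m_e * R^2)
dE = pi^2 * (1.055e-34)^2 / (2 * 0.348 * 9.109e-31 * (8.5e-09)^2) J, divided by 1.602e-19 J/eV
dE = 0.015 eV
Total band gap = E_g(bulk) + dE = 0.93 + 0.015 = 0.945 eV

0.945


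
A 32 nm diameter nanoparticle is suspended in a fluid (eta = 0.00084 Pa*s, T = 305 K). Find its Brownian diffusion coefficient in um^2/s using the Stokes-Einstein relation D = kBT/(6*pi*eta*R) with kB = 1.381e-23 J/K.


Radius R = 32/2 = 16 nm = 1.6e-08 m
D = kB*T / (6*pi*eta*R)
D = 1.381e-23 * 305 / (6 * pi * 0.00084 * 1.6e-08)
D = 1.66262e-11 m^2/s = 16.626 um^2/s

16.626


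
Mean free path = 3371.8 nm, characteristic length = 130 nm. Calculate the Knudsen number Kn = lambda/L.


Knudsen number Kn = lambda / L
Kn = 3371.8 / 130
Kn = 25.9369

25.9369


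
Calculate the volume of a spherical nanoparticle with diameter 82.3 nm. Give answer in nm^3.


Radius r = 82.3/2 = 41.15 nm
Volume V = (4/3) * pi * r^3
V = (4/3) * pi * (41.15)^3
V = 291875.83 nm^3

291875.83


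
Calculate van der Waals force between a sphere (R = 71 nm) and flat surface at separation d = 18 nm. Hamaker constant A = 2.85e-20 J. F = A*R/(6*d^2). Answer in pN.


Convert to SI: R = 71 nm = 7.1e-08 m, d = 18 nm = 1.8e-08 m
F = A * R / (6 * d^2)
F = 2.85e-20 * 7.1e-08 / (6 * (1.8e-08)^2)
F = 1.0409e-12 N = 1.041 pN

1.041


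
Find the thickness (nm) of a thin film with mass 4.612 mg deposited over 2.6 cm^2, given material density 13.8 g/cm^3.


Convert: m = 4.612 mg = 4.6120e-06 kg, A = 2.6 cm^2 = 2.6000e-04 m^2, rho = 13.8 g/cm^3 = 13800 kg/m^3
t = m / (A * rho)
t = 4.6120e-06 / (2.6000e-04 * 13800)
t = 1.2854e-06 m = 1285.4 nm

1285.4


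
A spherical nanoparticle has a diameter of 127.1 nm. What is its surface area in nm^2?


Radius r = 127.1/2 = 63.55 nm
Surface area SA = 4 * pi * r^2
SA = 4 * pi * (63.55)^2
SA = 50750.58 nm^2

50750.58


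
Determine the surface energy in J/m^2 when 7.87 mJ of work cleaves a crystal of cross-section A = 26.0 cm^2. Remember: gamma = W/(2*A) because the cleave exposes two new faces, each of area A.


Convert: A = 26.0 cm^2 = 0.0026 m^2, W = 7.87 mJ = 0.00787 J
Cleaving exposes two faces of area A, so total new surface = 2*A and gamma = W / (2*A)
gamma = 0.00787 / (2 * 0.0026)
gamma = 1.513 J/m^2

1.513


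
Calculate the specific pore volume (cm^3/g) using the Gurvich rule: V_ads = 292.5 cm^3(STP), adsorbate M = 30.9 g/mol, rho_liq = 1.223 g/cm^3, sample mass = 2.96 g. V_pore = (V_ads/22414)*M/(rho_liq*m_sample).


Moles adsorbed n = V_ads / 22414 = 292.5 / 22414 = 1.304988e-02 mol
Liquid volume V_liq = n * M / rho_liq = 1.304988e-02 * 30.9 / 1.223 = 0.32971 cm^3
Specific pore volume V_pore = V_liq / m_sample = 0.32971 / 2.96
V_pore = 0.1114 cm^3/g

0.1114


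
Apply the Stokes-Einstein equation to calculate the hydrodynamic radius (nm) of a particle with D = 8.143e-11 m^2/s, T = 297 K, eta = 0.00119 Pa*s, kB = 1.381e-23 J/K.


Stokes-Einstein: R = kB*T / (6*pi*eta*D)
R = 1.381e-23 * 297 / (6 * pi * 0.00119 * 8.143e-11)
R = 2.24552e-09 m = 2.25 nm

2.25


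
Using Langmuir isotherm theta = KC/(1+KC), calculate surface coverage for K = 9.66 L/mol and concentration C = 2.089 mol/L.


Langmuir isotherm: theta = K*C / (1 + K*C)
K*C = 9.66 * 2.089 = 20.17974
theta = 20.17974 / (1 + 20.17974) = 20.17974 / 21.17974
theta = 0.9528

0.9528


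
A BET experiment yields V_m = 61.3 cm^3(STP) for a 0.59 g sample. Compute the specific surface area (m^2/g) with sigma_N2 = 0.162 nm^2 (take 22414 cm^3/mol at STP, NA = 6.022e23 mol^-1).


Number of moles in monolayer = V_m / 22414 = 61.3 / 22414 = 0.0027349
Number of molecules = moles * NA = 0.0027349 * 6.022e23
SA = molecules * sigma / mass
SA = (61.3 / 22414) * 6.022e23 * 0.162e-18 / 0.59
SA = 452.2 m^2/g

452.2


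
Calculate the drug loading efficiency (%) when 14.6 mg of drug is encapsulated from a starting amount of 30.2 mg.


Drug loading efficiency = (drug loaded / drug initial) * 100
DLE = 14.6 / 30.2 * 100
DLE = 0.4834 * 100
DLE = 48.34%

48.34


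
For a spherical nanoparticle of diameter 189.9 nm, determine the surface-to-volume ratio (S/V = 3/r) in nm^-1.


Radius r = 189.9/2 = 94.95 nm
S/V = 3 / r = 3 / 94.95
S/V = 0.0316 nm^-1

0.0316


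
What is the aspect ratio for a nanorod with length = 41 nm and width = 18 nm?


Aspect ratio AR = length / diameter
AR = 41 / 18
AR = 2.28

2.28


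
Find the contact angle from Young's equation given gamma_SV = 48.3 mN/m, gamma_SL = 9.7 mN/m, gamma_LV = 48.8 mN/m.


cos(theta) = (gamma_SV - gamma_SL) / gamma_LV
cos(theta) = (48.3 - 9.7) / 48.8
cos(theta) = 0.790984
theta = arccos(0.790984) = 37.72 degrees

37.72


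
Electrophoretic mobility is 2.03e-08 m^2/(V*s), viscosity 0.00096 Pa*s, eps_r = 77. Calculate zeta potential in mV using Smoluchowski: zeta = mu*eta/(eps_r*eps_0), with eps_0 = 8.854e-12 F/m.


Smoluchowski equation: zeta = mu * eta / (eps_r * eps_0)
zeta = 2.03e-08 * 0.00096 / (77 * 8.854e-12)
zeta = 0.028585 V = 28.58 mV

28.58


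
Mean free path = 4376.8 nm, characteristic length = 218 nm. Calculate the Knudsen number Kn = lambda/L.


Knudsen number Kn = lambda / L
Kn = 4376.8 / 218
Kn = 20.0771

20.0771


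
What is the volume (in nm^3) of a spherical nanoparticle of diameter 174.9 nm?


Radius r = 174.9/2 = 87.45 nm
Volume V = (4/3) * pi * r^3
V = (4/3) * pi * (87.45)^3
V = 2801354.37 nm^3

2801354.37


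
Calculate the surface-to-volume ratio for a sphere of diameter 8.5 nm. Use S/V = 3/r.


Radius r = 8.5/2 = 4.25 nm
S/V = 3 / r = 3 / 4.25
S/V = 0.7059 nm^-1

0.7059


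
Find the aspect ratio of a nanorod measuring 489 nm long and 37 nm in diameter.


Aspect ratio AR = length / diameter
AR = 489 / 37
AR = 13.22

13.22


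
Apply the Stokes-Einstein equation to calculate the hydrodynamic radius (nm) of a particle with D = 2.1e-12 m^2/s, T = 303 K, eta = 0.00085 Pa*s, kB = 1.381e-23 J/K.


Stokes-Einstein: R = kB*T / (6*pi*eta*D)
R = 1.381e-23 * 303 / (6 * pi * 0.00085 * 2.1e-12)
R = 1.24365e-07 m = 124.36 nm

124.36


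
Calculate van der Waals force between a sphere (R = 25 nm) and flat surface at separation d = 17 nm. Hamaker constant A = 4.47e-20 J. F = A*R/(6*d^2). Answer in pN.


Convert to SI: R = 25 nm = 2.5e-08 m, d = 17 nm = 1.7e-08 m
F = A * R / (6 * d^2)
F = 4.47e-20 * 2.5e-08 / (6 * (1.7e-08)^2)
F = 6.44464e-13 N = 0.644 pN

0.644


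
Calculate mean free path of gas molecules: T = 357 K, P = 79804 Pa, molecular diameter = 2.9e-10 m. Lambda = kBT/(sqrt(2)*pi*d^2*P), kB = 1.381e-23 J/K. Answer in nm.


Mean free path: lambda = kB*T / (sqrt(2) * pi * d^2 * P)
lambda = 1.381e-23 * 357 / (sqrt(2) * pi * (2.9e-10)^2 * 79804)
lambda = 1.65339e-07 m
lambda = 165.34 nm

165.34


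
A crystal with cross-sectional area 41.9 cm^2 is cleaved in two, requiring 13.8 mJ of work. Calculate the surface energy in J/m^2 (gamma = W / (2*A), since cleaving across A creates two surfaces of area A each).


Convert: A = 41.9 cm^2 = 0.00419 m^2, W = 13.8 mJ = 0.0138 J
Cleaving exposes two faces of area A, so total new surface = 2*A and gamma = W / (2*A)
gamma = 0.0138 / (2 * 0.00419)
gamma = 1.647 J/m^2

1.647


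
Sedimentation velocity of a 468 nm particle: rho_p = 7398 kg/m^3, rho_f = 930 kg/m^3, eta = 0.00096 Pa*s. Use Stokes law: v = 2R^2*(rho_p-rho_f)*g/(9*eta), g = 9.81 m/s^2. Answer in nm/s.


Radius R = 468/2 nm = 2.34e-07 m
Density difference = 7398 - 930 = 6468 kg/m^3
v = 2 * R^2 * (rho_p - rho_f) * g / (9 * eta)
v = 2 * (2.34e-07)^2 * 6468 * 9.81 / (9 * 0.00096)
v = 8.04242e-07 m/s = 804.2424 nm/s

804.2424


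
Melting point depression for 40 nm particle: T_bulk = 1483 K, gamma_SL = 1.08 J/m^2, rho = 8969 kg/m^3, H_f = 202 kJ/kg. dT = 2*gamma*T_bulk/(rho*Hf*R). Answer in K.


Radius R = 40/2 = 20 nm = 2e-08 m
Convert H_f = 202 kJ/kg = 202000 J/kg
dT = 2 * gamma_SL * T_bulk / (rho * H_f * R)
dT = 2 * 1.08 * 1483 / (8969 * 202000 * 2e-08)
dT = 88.4 K

88.4


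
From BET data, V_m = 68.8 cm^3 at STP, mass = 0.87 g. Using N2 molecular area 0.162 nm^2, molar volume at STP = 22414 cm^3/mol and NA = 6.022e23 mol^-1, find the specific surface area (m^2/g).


Number of moles in monolayer = V_m / 22414 = 68.8 / 22414 = 0.00306951
Number of molecules = moles * NA = 0.00306951 * 6.022e23
SA = molecules * sigma / mass
SA = (68.8 / 22414) * 6.022e23 * 0.162e-18 / 0.87
SA = 344.2 m^2/g

344.2


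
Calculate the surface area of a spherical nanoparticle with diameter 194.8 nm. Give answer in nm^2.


Radius r = 194.8/2 = 97.4 nm
Surface area SA = 4 * pi * r^2
SA = 4 * pi * (97.4)^2
SA = 119214.14 nm^2

119214.14


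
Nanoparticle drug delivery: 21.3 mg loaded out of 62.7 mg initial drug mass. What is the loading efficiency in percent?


Drug loading efficiency = (drug loaded / drug initial) * 100
DLE = 21.3 / 62.7 * 100
DLE = 0.3397 * 100
DLE = 33.97%

33.97


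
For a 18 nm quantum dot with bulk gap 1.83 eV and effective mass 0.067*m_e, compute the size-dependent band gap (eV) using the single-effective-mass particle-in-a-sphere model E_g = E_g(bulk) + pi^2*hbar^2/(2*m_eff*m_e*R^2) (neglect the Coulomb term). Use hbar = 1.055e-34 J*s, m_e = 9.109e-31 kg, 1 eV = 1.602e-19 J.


Radius R = 18/2 nm = 9e-09 m
Confinement energy dE = pi^2 * hbar^2 / (2 * m_eff * m_e * R^2)
dE = pi^2 * (1.055e-34)^2 / (2 * 0.067 * 9.109e-31 * (9e-09)^2) J, divided by 1.602e-19 J/eV
dE = 0.0694 eV
Total band gap = E_g(bulk) + dE = 1.83 + 0.0694 = 1.8994 eV

1.8994


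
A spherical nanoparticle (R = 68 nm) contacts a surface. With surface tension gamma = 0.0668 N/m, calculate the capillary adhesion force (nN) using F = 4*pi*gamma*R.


Convert radius: R = 68 nm = 6.8e-08 m
F = 4 * pi * gamma * R
F = 4 * pi * 0.0668 * 6.8e-08
F = 5.70815e-08 N = 57.0815 nN

57.0815


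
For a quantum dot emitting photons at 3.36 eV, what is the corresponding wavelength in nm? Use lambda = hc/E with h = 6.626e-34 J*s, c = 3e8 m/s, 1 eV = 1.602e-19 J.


Convert energy: E = 3.36 eV = 3.36 * 1.602e-19 = 5.38272e-19 J
lambda = h*c / E = 6.626e-34 * 3e8 / 5.38272e-19
lambda = 3.69293e-07 m = 369.3 nm

369.3


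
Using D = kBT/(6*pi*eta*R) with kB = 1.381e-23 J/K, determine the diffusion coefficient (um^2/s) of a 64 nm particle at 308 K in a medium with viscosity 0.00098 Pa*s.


Radius R = 64/2 = 32 nm = 3.2e-08 m
D = kB*T / (6*pi*eta*R)
D = 1.381e-23 * 308 / (6 * pi * 0.00098 * 3.2e-08)
D = 7.1956e-12 m^2/s = 7.196 um^2/s

7.196


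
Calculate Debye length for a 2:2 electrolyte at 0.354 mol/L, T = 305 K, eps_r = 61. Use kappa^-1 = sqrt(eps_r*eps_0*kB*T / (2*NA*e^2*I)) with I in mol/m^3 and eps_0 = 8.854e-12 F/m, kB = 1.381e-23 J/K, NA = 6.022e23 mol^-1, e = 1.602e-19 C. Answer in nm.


Ionic strength I = 0.354 * 2^2 * 1000 = 1416 mol/m^3
kappa^-1 = sqrt(61 * 8.854e-12 * 1.381e-23 * 305 / (2 * 6.022e23 * (1.602e-19)^2 * 1416))
kappa^-1 = 0.228 nm

0.228


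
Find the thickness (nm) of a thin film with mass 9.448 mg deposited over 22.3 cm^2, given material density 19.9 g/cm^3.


Convert: m = 9.448 mg = 9.4480e-06 kg, A = 22.3 cm^2 = 2.2300e-03 m^2, rho = 19.9 g/cm^3 = 19900 kg/m^3
t = m / (A * rho)
t = 9.4480e-06 / (2.2300e-03 * 19900)
t = 2.1290e-07 m = 212.9 nm

212.9


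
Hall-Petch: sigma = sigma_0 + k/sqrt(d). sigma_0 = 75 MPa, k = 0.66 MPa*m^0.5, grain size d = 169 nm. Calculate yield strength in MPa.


d = 169 nm = 1.69e-07 m
sqrt(d) = 0.0004110961
Hall-Petch contribution = k / sqrt(d) = 0.66 / 0.0004110961 = 1605.5 MPa
sigma = sigma_0 + k/sqrt(d) = 75 + 1605.5 = 1680.5 MPa

1680.5


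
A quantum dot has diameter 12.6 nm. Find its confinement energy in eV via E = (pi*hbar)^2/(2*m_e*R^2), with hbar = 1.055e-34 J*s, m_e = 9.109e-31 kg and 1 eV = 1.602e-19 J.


Radius R = 12.6/2 = 6.3 nm = 6.3e-09 m
E = (pi * 1.055e-34)^2 / (2 * 9.109e-31 * (6.3e-09)^2)
E(J) = 1.51923e-21
E = E(J) / 1.602e-19 = 0.0095 eV

0.0095


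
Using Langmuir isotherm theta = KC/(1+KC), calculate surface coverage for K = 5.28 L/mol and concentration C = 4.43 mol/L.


Langmuir isotherm: theta = K*C / (1 + K*C)
K*C = 5.28 * 4.43 = 23.3904
theta = 23.3904 / (1 + 23.3904) = 23.3904 / 24.3904
theta = 0.959

0.959


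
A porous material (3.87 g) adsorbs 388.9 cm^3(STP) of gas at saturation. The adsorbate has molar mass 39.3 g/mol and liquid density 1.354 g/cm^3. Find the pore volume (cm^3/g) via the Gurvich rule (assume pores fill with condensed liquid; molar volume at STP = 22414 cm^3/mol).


Moles adsorbed n = V_ads / 22414 = 388.9 / 22414 = 1.735076e-02 mol
Liquid volume V_liq = n * M / rho_liq = 1.735076e-02 * 39.3 / 1.354 = 0.50361 cm^3
Specific pore volume V_pore = V_liq / m_sample = 0.50361 / 3.87
V_pore = 0.1301 cm^3/g

0.1301


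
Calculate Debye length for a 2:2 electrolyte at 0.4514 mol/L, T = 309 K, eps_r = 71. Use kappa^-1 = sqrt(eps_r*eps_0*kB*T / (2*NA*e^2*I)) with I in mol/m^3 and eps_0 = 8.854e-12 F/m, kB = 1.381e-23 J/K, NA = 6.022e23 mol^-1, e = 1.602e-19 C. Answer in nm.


Ionic strength I = 0.4514 * 2^2 * 1000 = 1805.6 mol/m^3
kappa^-1 = sqrt(71 * 8.854e-12 * 1.381e-23 * 309 / (2 * 6.022e23 * (1.602e-19)^2 * 1805.6))
kappa^-1 = 0.219 nm

0.219


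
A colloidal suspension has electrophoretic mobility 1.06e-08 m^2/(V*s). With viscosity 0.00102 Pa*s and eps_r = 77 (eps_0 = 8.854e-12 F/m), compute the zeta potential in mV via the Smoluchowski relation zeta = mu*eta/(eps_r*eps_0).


Smoluchowski equation: zeta = mu * eta / (eps_r * eps_0)
zeta = 1.06e-08 * 0.00102 / (77 * 8.854e-12)
zeta = 0.015859 V = 15.86 mV

15.86


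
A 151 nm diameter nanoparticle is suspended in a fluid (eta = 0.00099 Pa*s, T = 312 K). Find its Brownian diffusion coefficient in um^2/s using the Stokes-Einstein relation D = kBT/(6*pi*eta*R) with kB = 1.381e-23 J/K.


Radius R = 151/2 = 75.5 nm = 7.55e-08 m
D = kB*T / (6*pi*eta*R)
D = 1.381e-23 * 312 / (6 * pi * 0.00099 * 7.55e-08)
D = 3.05819e-12 m^2/s = 3.058 um^2/s

3.058


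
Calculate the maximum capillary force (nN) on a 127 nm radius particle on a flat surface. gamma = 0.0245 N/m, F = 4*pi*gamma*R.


Convert radius: R = 127 nm = 1.27e-07 m
F = 4 * pi * gamma * R
F = 4 * pi * 0.0245 * 1.27e-07
F = 3.91003e-08 N = 39.1003 nN

39.1003


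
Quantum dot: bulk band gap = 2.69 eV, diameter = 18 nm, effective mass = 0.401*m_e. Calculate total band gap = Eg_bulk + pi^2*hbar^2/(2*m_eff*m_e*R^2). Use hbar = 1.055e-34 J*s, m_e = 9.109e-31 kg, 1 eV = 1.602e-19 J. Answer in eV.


Radius R = 18/2 nm = 9e-09 m
Confinement energy dE = pi^2 * hbar^2 / (2 * m_eff * m_e * R^2)
dE = pi^2 * (1.055e-34)^2 / (2 * 0.401 * 9.109e-31 * (9e-09)^2) J, divided by 1.602e-19 J/eV
dE = 0.0116 eV
Total band gap = E_g(bulk) + dE = 2.69 + 0.0116 = 2.7016 eV

2.7016


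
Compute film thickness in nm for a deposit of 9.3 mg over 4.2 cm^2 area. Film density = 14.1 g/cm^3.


Convert: m = 9.3 mg = 9.3000e-06 kg, A = 4.2 cm^2 = 4.2000e-04 m^2, rho = 14.1 g/cm^3 = 14100 kg/m^3
t = m / (A * rho)
t = 9.3000e-06 / (4.2000e-04 * 14100)
t = 1.5704e-06 m = 1570.4 nm

1570.4


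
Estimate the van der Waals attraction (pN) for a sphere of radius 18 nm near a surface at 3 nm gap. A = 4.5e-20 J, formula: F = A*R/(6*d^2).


Convert to SI: R = 18 nm = 1.8e-08 m, d = 3 nm = 3e-09 m
F = A * R / (6 * d^2)
F = 4.5e-20 * 1.8e-08 / (6 * (3e-09)^2)
F = 1.5e-11 N = 15.0 pN

15.0


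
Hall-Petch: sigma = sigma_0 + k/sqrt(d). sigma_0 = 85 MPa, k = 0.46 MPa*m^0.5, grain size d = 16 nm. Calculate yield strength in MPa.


d = 16 nm = 1.6e-08 m
sqrt(d) = 0.0001264911
Hall-Petch contribution = k / sqrt(d) = 0.46 / 0.0001264911 = 3636.6 MPa
sigma = sigma_0 + k/sqrt(d) = 85 + 3636.6 = 3721.6 MPa

3721.6


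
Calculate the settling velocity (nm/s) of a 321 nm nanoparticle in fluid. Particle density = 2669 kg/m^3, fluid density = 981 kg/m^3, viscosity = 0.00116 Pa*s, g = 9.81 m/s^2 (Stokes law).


Radius R = 321/2 nm = 1.605e-07 m
Density difference = 2669 - 981 = 1688 kg/m^3
v = 2 * R^2 * (rho_p - rho_f) * g / (9 * eta)
v = 2 * (1.605e-07)^2 * 1688 * 9.81 / (9 * 0.00116)
v = 8.17186e-08 m/s = 81.7186 nm/s

81.7186


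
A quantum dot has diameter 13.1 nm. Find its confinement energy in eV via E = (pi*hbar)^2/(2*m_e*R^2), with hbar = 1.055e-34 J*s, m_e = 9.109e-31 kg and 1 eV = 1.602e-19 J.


Radius R = 13.1/2 = 6.55 nm = 6.55e-09 m
E = (pi * 1.055e-34)^2 / (2 * 9.109e-31 * (6.55e-09)^2)
E(J) = 1.40547e-21
E = E(J) / 1.602e-19 = 0.0088 eV

0.0088


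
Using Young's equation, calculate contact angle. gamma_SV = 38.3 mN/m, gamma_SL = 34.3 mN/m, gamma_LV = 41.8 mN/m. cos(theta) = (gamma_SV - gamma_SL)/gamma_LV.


cos(theta) = (gamma_SV - gamma_SL) / gamma_LV
cos(theta) = (38.3 - 34.3) / 41.8
cos(theta) = 0.095694
theta = arccos(0.095694) = 84.51 degrees

84.51


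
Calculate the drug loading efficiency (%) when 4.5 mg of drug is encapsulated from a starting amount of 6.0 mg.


Drug loading efficiency = (drug loaded / drug initial) * 100
DLE = 4.5 / 6.0 * 100
DLE = 0.75 * 100
DLE = 75.0%

75.0


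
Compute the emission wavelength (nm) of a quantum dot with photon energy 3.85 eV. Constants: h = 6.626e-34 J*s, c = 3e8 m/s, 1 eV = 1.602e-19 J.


Convert energy: E = 3.85 eV = 3.85 * 1.602e-19 = 6.1677e-19 J
lambda = h*c / E = 6.626e-34 * 3e8 / 6.1677e-19
lambda = 3.22292e-07 m = 322.3 nm

322.3


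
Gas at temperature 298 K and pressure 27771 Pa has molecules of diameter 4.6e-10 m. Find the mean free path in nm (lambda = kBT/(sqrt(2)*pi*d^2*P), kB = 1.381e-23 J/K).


Mean free path: lambda = kB*T / (sqrt(2) * pi * d^2 * P)
lambda = 1.381e-23 * 298 / (sqrt(2) * pi * (4.6e-10)^2 * 27771)
lambda = 1.5763e-07 m
lambda = 157.63 nm

157.63


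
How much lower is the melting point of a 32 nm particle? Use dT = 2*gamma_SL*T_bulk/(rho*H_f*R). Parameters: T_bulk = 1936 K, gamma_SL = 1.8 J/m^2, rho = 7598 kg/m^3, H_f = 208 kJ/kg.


Radius R = 32/2 = 16 nm = 1.6e-08 m
Convert H_f = 208 kJ/kg = 208000 J/kg
dT = 2 * gamma_SL * T_bulk / (rho * H_f * R)
dT = 2 * 1.8 * 1936 / (7598 * 208000 * 1.6e-08)
dT = 275.6 K

275.6


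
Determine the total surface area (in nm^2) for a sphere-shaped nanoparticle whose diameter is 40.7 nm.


Radius r = 40.7/2 = 20.35 nm
Surface area SA = 4 * pi * r^2
SA = 4 * pi * (20.35)^2
SA = 5204.02 nm^2

5204.02


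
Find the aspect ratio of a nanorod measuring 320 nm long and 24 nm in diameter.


Aspect ratio AR = length / diameter
AR = 320 / 24
AR = 13.33

13.33


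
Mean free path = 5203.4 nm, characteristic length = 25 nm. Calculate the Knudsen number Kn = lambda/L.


Knudsen number Kn = lambda / L
Kn = 5203.4 / 25
Kn = 208.136

208.136


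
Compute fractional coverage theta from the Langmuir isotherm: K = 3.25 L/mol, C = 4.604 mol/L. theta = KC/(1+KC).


Langmuir isotherm: theta = K*C / (1 + K*C)
K*C = 3.25 * 4.604 = 14.963
theta = 14.963 / (1 + 14.963) = 14.963 / 15.963
theta = 0.9374

0.9374


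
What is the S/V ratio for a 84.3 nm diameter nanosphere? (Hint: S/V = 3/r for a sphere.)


Radius r = 84.3/2 = 42.15 nm
S/V = 3 / r = 3 / 42.15
S/V = 0.0712 nm^-1

0.0712


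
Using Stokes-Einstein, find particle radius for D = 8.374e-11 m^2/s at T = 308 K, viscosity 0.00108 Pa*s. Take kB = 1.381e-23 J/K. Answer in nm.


Stokes-Einstein: R = kB*T / (6*pi*eta*D)
R = 1.381e-23 * 308 / (6 * pi * 0.00108 * 8.374e-11)
R = 2.49509e-09 m = 2.5 nm

2.5


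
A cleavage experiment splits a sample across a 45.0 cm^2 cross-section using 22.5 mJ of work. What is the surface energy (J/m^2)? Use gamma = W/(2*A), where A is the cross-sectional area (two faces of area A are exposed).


Convert: A = 45.0 cm^2 = 0.0045 m^2, W = 22.5 mJ = 0.0225 J
Cleaving exposes two faces of area A, so total new surface = 2*A and gamma = W / (2*A)
gamma = 0.0225 / (2 * 0.0045)
gamma = 2.5 J/m^2

2.5


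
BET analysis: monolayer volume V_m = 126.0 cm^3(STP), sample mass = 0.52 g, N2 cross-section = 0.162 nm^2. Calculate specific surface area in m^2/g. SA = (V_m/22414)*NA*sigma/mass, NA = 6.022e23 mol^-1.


Number of moles in monolayer = V_m / 22414 = 126.0 / 22414 = 0.00562149
Number of molecules = moles * NA = 0.00562149 * 6.022e23
SA = molecules * sigma / mass
SA = (126.0 / 22414) * 6.022e23 * 0.162e-18 / 0.52
SA = 1054.6 m^2/g

1054.6


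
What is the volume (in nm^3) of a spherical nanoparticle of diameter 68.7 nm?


Radius r = 68.7/2 = 34.35 nm
Volume V = (4/3) * pi * r^3
V = (4/3) * pi * (34.35)^3
V = 169773.08 nm^3

169773.08


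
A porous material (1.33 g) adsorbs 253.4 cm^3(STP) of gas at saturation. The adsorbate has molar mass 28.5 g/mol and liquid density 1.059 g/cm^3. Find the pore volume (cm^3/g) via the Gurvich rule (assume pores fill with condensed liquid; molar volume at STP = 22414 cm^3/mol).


Moles adsorbed n = V_ads / 22414 = 253.4 / 22414 = 1.130543e-02 mol
Liquid volume V_liq = n * M / rho_liq = 1.130543e-02 * 28.5 / 1.059 = 0.30425 cm^3
Specific pore volume V_pore = V_liq / m_sample = 0.30425 / 1.33
V_pore = 0.2288 cm^3/g

0.2288


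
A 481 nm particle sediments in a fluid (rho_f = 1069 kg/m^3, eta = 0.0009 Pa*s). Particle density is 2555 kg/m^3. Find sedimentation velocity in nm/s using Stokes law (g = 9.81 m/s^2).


Radius R = 481/2 nm = 2.405e-07 m
Density difference = 2555 - 1069 = 1486 kg/m^3
v = 2 * R^2 * (rho_p - rho_f) * g / (9 * eta)
v = 2 * (2.405e-07)^2 * 1486 * 9.81 / (9 * 0.0009)
v = 2.08191e-07 m/s = 208.1915 nm/s

208.1915


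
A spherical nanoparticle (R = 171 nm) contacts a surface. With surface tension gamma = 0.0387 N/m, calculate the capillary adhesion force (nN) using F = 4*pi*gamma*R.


Convert radius: R = 171 nm = 1.71e-07 m
F = 4 * pi * gamma * R
F = 4 * pi * 0.0387 * 1.71e-07
F = 8.31605e-08 N = 83.1605 nN

83.1605


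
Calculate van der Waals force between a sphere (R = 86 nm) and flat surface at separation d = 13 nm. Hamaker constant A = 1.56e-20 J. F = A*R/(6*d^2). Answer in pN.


Convert to SI: R = 86 nm = 8.6e-08 m, d = 13 nm = 1.3e-08 m
F = A * R / (6 * d^2)
F = 1.56e-20 * 8.6e-08 / (6 * (1.3e-08)^2)
F = 1.32308e-12 N = 1.323 pN

1.323


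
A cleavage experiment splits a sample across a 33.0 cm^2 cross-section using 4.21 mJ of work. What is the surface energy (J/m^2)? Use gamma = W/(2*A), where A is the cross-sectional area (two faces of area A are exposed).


Convert: A = 33.0 cm^2 = 0.0033 m^2, W = 4.21 mJ = 0.00421 J
Cleaving exposes two faces of area A, so total new surface = 2*A and gamma = W / (2*A)
gamma = 0.00421 / (2 * 0.0033)
gamma = 0.638 J/m^2

0.638


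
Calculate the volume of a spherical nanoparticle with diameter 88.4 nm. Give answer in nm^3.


Radius r = 88.4/2 = 44.2 nm
Volume V = (4/3) * pi * r^3
V = (4/3) * pi * (44.2)^3
V = 361705.75 nm^3

361705.75


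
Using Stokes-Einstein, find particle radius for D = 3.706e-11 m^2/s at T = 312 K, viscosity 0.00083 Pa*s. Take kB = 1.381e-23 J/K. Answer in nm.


Stokes-Einstein: R = kB*T / (6*pi*eta*D)
R = 1.381e-23 * 312 / (6 * pi * 0.00083 * 3.706e-11)
R = 7.43128e-09 m = 7.43 nm

7.43


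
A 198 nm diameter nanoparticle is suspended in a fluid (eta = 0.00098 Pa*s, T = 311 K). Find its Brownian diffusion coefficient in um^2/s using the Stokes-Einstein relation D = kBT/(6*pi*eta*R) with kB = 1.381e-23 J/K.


Radius R = 198/2 = 99 nm = 9.9e-08 m
D = kB*T / (6*pi*eta*R)
D = 1.381e-23 * 311 / (6 * pi * 0.00098 * 9.9e-08)
D = 2.34851e-12 m^2/s = 2.349 um^2/s

2.349
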